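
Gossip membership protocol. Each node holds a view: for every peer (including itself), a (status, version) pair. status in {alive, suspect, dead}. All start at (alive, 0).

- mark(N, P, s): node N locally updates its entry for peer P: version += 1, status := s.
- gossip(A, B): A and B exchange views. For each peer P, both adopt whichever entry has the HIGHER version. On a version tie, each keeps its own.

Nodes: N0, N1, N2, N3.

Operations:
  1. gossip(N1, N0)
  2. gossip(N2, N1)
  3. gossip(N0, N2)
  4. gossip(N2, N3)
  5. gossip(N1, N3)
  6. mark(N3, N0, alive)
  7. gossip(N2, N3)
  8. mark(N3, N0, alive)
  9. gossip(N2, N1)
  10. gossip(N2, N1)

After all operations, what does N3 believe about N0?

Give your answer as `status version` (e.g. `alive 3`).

Op 1: gossip N1<->N0 -> N1.N0=(alive,v0) N1.N1=(alive,v0) N1.N2=(alive,v0) N1.N3=(alive,v0) | N0.N0=(alive,v0) N0.N1=(alive,v0) N0.N2=(alive,v0) N0.N3=(alive,v0)
Op 2: gossip N2<->N1 -> N2.N0=(alive,v0) N2.N1=(alive,v0) N2.N2=(alive,v0) N2.N3=(alive,v0) | N1.N0=(alive,v0) N1.N1=(alive,v0) N1.N2=(alive,v0) N1.N3=(alive,v0)
Op 3: gossip N0<->N2 -> N0.N0=(alive,v0) N0.N1=(alive,v0) N0.N2=(alive,v0) N0.N3=(alive,v0) | N2.N0=(alive,v0) N2.N1=(alive,v0) N2.N2=(alive,v0) N2.N3=(alive,v0)
Op 4: gossip N2<->N3 -> N2.N0=(alive,v0) N2.N1=(alive,v0) N2.N2=(alive,v0) N2.N3=(alive,v0) | N3.N0=(alive,v0) N3.N1=(alive,v0) N3.N2=(alive,v0) N3.N3=(alive,v0)
Op 5: gossip N1<->N3 -> N1.N0=(alive,v0) N1.N1=(alive,v0) N1.N2=(alive,v0) N1.N3=(alive,v0) | N3.N0=(alive,v0) N3.N1=(alive,v0) N3.N2=(alive,v0) N3.N3=(alive,v0)
Op 6: N3 marks N0=alive -> (alive,v1)
Op 7: gossip N2<->N3 -> N2.N0=(alive,v1) N2.N1=(alive,v0) N2.N2=(alive,v0) N2.N3=(alive,v0) | N3.N0=(alive,v1) N3.N1=(alive,v0) N3.N2=(alive,v0) N3.N3=(alive,v0)
Op 8: N3 marks N0=alive -> (alive,v2)
Op 9: gossip N2<->N1 -> N2.N0=(alive,v1) N2.N1=(alive,v0) N2.N2=(alive,v0) N2.N3=(alive,v0) | N1.N0=(alive,v1) N1.N1=(alive,v0) N1.N2=(alive,v0) N1.N3=(alive,v0)
Op 10: gossip N2<->N1 -> N2.N0=(alive,v1) N2.N1=(alive,v0) N2.N2=(alive,v0) N2.N3=(alive,v0) | N1.N0=(alive,v1) N1.N1=(alive,v0) N1.N2=(alive,v0) N1.N3=(alive,v0)

Answer: alive 2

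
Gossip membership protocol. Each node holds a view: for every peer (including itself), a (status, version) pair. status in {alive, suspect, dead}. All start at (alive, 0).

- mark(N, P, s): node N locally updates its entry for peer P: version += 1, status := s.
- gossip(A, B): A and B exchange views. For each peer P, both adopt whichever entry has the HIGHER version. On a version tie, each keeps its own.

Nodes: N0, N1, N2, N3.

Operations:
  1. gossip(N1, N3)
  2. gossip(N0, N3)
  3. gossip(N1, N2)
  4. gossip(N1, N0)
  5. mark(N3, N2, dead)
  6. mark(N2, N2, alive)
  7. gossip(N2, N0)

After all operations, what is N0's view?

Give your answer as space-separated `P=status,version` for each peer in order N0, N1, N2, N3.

Op 1: gossip N1<->N3 -> N1.N0=(alive,v0) N1.N1=(alive,v0) N1.N2=(alive,v0) N1.N3=(alive,v0) | N3.N0=(alive,v0) N3.N1=(alive,v0) N3.N2=(alive,v0) N3.N3=(alive,v0)
Op 2: gossip N0<->N3 -> N0.N0=(alive,v0) N0.N1=(alive,v0) N0.N2=(alive,v0) N0.N3=(alive,v0) | N3.N0=(alive,v0) N3.N1=(alive,v0) N3.N2=(alive,v0) N3.N3=(alive,v0)
Op 3: gossip N1<->N2 -> N1.N0=(alive,v0) N1.N1=(alive,v0) N1.N2=(alive,v0) N1.N3=(alive,v0) | N2.N0=(alive,v0) N2.N1=(alive,v0) N2.N2=(alive,v0) N2.N3=(alive,v0)
Op 4: gossip N1<->N0 -> N1.N0=(alive,v0) N1.N1=(alive,v0) N1.N2=(alive,v0) N1.N3=(alive,v0) | N0.N0=(alive,v0) N0.N1=(alive,v0) N0.N2=(alive,v0) N0.N3=(alive,v0)
Op 5: N3 marks N2=dead -> (dead,v1)
Op 6: N2 marks N2=alive -> (alive,v1)
Op 7: gossip N2<->N0 -> N2.N0=(alive,v0) N2.N1=(alive,v0) N2.N2=(alive,v1) N2.N3=(alive,v0) | N0.N0=(alive,v0) N0.N1=(alive,v0) N0.N2=(alive,v1) N0.N3=(alive,v0)

Answer: N0=alive,0 N1=alive,0 N2=alive,1 N3=alive,0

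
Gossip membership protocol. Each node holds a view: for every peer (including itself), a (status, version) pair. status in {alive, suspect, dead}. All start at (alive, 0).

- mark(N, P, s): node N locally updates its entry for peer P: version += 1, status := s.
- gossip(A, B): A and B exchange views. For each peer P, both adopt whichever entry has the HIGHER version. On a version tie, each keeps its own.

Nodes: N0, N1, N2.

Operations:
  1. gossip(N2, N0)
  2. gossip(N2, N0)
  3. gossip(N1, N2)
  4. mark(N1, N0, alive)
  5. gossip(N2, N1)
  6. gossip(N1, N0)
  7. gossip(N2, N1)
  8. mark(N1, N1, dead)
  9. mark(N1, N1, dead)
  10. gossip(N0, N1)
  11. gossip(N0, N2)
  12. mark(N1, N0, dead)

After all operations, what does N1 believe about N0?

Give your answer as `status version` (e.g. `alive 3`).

Op 1: gossip N2<->N0 -> N2.N0=(alive,v0) N2.N1=(alive,v0) N2.N2=(alive,v0) | N0.N0=(alive,v0) N0.N1=(alive,v0) N0.N2=(alive,v0)
Op 2: gossip N2<->N0 -> N2.N0=(alive,v0) N2.N1=(alive,v0) N2.N2=(alive,v0) | N0.N0=(alive,v0) N0.N1=(alive,v0) N0.N2=(alive,v0)
Op 3: gossip N1<->N2 -> N1.N0=(alive,v0) N1.N1=(alive,v0) N1.N2=(alive,v0) | N2.N0=(alive,v0) N2.N1=(alive,v0) N2.N2=(alive,v0)
Op 4: N1 marks N0=alive -> (alive,v1)
Op 5: gossip N2<->N1 -> N2.N0=(alive,v1) N2.N1=(alive,v0) N2.N2=(alive,v0) | N1.N0=(alive,v1) N1.N1=(alive,v0) N1.N2=(alive,v0)
Op 6: gossip N1<->N0 -> N1.N0=(alive,v1) N1.N1=(alive,v0) N1.N2=(alive,v0) | N0.N0=(alive,v1) N0.N1=(alive,v0) N0.N2=(alive,v0)
Op 7: gossip N2<->N1 -> N2.N0=(alive,v1) N2.N1=(alive,v0) N2.N2=(alive,v0) | N1.N0=(alive,v1) N1.N1=(alive,v0) N1.N2=(alive,v0)
Op 8: N1 marks N1=dead -> (dead,v1)
Op 9: N1 marks N1=dead -> (dead,v2)
Op 10: gossip N0<->N1 -> N0.N0=(alive,v1) N0.N1=(dead,v2) N0.N2=(alive,v0) | N1.N0=(alive,v1) N1.N1=(dead,v2) N1.N2=(alive,v0)
Op 11: gossip N0<->N2 -> N0.N0=(alive,v1) N0.N1=(dead,v2) N0.N2=(alive,v0) | N2.N0=(alive,v1) N2.N1=(dead,v2) N2.N2=(alive,v0)
Op 12: N1 marks N0=dead -> (dead,v2)

Answer: dead 2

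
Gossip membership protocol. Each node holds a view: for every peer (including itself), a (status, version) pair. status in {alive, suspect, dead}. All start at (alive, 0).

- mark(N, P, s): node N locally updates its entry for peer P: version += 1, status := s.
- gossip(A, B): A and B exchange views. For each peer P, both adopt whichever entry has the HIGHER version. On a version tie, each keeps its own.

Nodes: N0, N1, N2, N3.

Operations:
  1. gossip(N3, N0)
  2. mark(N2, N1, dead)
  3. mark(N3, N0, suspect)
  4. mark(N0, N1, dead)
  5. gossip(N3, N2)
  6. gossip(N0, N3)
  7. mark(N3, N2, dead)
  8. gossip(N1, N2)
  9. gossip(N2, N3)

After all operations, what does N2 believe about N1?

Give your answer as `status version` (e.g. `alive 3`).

Op 1: gossip N3<->N0 -> N3.N0=(alive,v0) N3.N1=(alive,v0) N3.N2=(alive,v0) N3.N3=(alive,v0) | N0.N0=(alive,v0) N0.N1=(alive,v0) N0.N2=(alive,v0) N0.N3=(alive,v0)
Op 2: N2 marks N1=dead -> (dead,v1)
Op 3: N3 marks N0=suspect -> (suspect,v1)
Op 4: N0 marks N1=dead -> (dead,v1)
Op 5: gossip N3<->N2 -> N3.N0=(suspect,v1) N3.N1=(dead,v1) N3.N2=(alive,v0) N3.N3=(alive,v0) | N2.N0=(suspect,v1) N2.N1=(dead,v1) N2.N2=(alive,v0) N2.N3=(alive,v0)
Op 6: gossip N0<->N3 -> N0.N0=(suspect,v1) N0.N1=(dead,v1) N0.N2=(alive,v0) N0.N3=(alive,v0) | N3.N0=(suspect,v1) N3.N1=(dead,v1) N3.N2=(alive,v0) N3.N3=(alive,v0)
Op 7: N3 marks N2=dead -> (dead,v1)
Op 8: gossip N1<->N2 -> N1.N0=(suspect,v1) N1.N1=(dead,v1) N1.N2=(alive,v0) N1.N3=(alive,v0) | N2.N0=(suspect,v1) N2.N1=(dead,v1) N2.N2=(alive,v0) N2.N3=(alive,v0)
Op 9: gossip N2<->N3 -> N2.N0=(suspect,v1) N2.N1=(dead,v1) N2.N2=(dead,v1) N2.N3=(alive,v0) | N3.N0=(suspect,v1) N3.N1=(dead,v1) N3.N2=(dead,v1) N3.N3=(alive,v0)

Answer: dead 1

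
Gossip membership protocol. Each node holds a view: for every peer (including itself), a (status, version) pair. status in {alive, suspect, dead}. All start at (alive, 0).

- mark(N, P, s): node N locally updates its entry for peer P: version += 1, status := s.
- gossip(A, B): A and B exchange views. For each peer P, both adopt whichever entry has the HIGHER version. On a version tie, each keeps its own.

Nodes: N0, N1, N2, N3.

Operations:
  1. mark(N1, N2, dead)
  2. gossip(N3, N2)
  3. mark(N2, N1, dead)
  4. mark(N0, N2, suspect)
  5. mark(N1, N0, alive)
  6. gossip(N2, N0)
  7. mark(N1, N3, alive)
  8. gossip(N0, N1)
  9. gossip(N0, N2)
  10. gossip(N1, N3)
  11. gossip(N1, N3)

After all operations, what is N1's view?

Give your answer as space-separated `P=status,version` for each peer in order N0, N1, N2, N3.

Op 1: N1 marks N2=dead -> (dead,v1)
Op 2: gossip N3<->N2 -> N3.N0=(alive,v0) N3.N1=(alive,v0) N3.N2=(alive,v0) N3.N3=(alive,v0) | N2.N0=(alive,v0) N2.N1=(alive,v0) N2.N2=(alive,v0) N2.N3=(alive,v0)
Op 3: N2 marks N1=dead -> (dead,v1)
Op 4: N0 marks N2=suspect -> (suspect,v1)
Op 5: N1 marks N0=alive -> (alive,v1)
Op 6: gossip N2<->N0 -> N2.N0=(alive,v0) N2.N1=(dead,v1) N2.N2=(suspect,v1) N2.N3=(alive,v0) | N0.N0=(alive,v0) N0.N1=(dead,v1) N0.N2=(suspect,v1) N0.N3=(alive,v0)
Op 7: N1 marks N3=alive -> (alive,v1)
Op 8: gossip N0<->N1 -> N0.N0=(alive,v1) N0.N1=(dead,v1) N0.N2=(suspect,v1) N0.N3=(alive,v1) | N1.N0=(alive,v1) N1.N1=(dead,v1) N1.N2=(dead,v1) N1.N3=(alive,v1)
Op 9: gossip N0<->N2 -> N0.N0=(alive,v1) N0.N1=(dead,v1) N0.N2=(suspect,v1) N0.N3=(alive,v1) | N2.N0=(alive,v1) N2.N1=(dead,v1) N2.N2=(suspect,v1) N2.N3=(alive,v1)
Op 10: gossip N1<->N3 -> N1.N0=(alive,v1) N1.N1=(dead,v1) N1.N2=(dead,v1) N1.N3=(alive,v1) | N3.N0=(alive,v1) N3.N1=(dead,v1) N3.N2=(dead,v1) N3.N3=(alive,v1)
Op 11: gossip N1<->N3 -> N1.N0=(alive,v1) N1.N1=(dead,v1) N1.N2=(dead,v1) N1.N3=(alive,v1) | N3.N0=(alive,v1) N3.N1=(dead,v1) N3.N2=(dead,v1) N3.N3=(alive,v1)

Answer: N0=alive,1 N1=dead,1 N2=dead,1 N3=alive,1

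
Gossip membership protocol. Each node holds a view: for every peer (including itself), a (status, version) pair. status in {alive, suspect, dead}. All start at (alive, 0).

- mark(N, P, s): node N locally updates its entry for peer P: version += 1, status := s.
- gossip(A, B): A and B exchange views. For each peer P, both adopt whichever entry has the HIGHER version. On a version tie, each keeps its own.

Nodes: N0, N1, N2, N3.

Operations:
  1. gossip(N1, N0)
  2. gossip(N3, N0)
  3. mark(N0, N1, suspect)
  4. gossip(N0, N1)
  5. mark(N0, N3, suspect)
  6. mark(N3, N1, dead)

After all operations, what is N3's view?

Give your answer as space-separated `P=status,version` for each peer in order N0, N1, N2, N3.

Op 1: gossip N1<->N0 -> N1.N0=(alive,v0) N1.N1=(alive,v0) N1.N2=(alive,v0) N1.N3=(alive,v0) | N0.N0=(alive,v0) N0.N1=(alive,v0) N0.N2=(alive,v0) N0.N3=(alive,v0)
Op 2: gossip N3<->N0 -> N3.N0=(alive,v0) N3.N1=(alive,v0) N3.N2=(alive,v0) N3.N3=(alive,v0) | N0.N0=(alive,v0) N0.N1=(alive,v0) N0.N2=(alive,v0) N0.N3=(alive,v0)
Op 3: N0 marks N1=suspect -> (suspect,v1)
Op 4: gossip N0<->N1 -> N0.N0=(alive,v0) N0.N1=(suspect,v1) N0.N2=(alive,v0) N0.N3=(alive,v0) | N1.N0=(alive,v0) N1.N1=(suspect,v1) N1.N2=(alive,v0) N1.N3=(alive,v0)
Op 5: N0 marks N3=suspect -> (suspect,v1)
Op 6: N3 marks N1=dead -> (dead,v1)

Answer: N0=alive,0 N1=dead,1 N2=alive,0 N3=alive,0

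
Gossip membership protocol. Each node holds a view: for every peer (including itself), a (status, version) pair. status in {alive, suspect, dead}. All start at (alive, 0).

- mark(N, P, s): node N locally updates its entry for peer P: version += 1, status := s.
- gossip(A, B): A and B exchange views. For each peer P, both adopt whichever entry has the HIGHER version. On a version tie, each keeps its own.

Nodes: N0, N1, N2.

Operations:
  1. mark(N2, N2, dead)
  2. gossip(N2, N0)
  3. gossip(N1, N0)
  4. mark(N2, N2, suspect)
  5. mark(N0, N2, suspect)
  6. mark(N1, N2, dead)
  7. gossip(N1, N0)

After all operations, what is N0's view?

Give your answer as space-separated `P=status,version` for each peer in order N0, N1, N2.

Op 1: N2 marks N2=dead -> (dead,v1)
Op 2: gossip N2<->N0 -> N2.N0=(alive,v0) N2.N1=(alive,v0) N2.N2=(dead,v1) | N0.N0=(alive,v0) N0.N1=(alive,v0) N0.N2=(dead,v1)
Op 3: gossip N1<->N0 -> N1.N0=(alive,v0) N1.N1=(alive,v0) N1.N2=(dead,v1) | N0.N0=(alive,v0) N0.N1=(alive,v0) N0.N2=(dead,v1)
Op 4: N2 marks N2=suspect -> (suspect,v2)
Op 5: N0 marks N2=suspect -> (suspect,v2)
Op 6: N1 marks N2=dead -> (dead,v2)
Op 7: gossip N1<->N0 -> N1.N0=(alive,v0) N1.N1=(alive,v0) N1.N2=(dead,v2) | N0.N0=(alive,v0) N0.N1=(alive,v0) N0.N2=(suspect,v2)

Answer: N0=alive,0 N1=alive,0 N2=suspect,2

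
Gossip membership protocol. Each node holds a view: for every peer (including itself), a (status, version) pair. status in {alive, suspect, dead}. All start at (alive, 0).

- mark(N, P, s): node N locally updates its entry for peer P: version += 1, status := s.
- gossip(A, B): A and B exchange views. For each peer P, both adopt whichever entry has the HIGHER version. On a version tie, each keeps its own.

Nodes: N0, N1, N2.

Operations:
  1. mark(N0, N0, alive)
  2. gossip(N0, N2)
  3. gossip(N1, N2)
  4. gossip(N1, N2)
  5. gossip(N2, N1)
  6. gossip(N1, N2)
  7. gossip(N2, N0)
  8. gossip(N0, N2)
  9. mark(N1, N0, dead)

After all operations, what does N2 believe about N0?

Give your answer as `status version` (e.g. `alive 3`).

Answer: alive 1

Derivation:
Op 1: N0 marks N0=alive -> (alive,v1)
Op 2: gossip N0<->N2 -> N0.N0=(alive,v1) N0.N1=(alive,v0) N0.N2=(alive,v0) | N2.N0=(alive,v1) N2.N1=(alive,v0) N2.N2=(alive,v0)
Op 3: gossip N1<->N2 -> N1.N0=(alive,v1) N1.N1=(alive,v0) N1.N2=(alive,v0) | N2.N0=(alive,v1) N2.N1=(alive,v0) N2.N2=(alive,v0)
Op 4: gossip N1<->N2 -> N1.N0=(alive,v1) N1.N1=(alive,v0) N1.N2=(alive,v0) | N2.N0=(alive,v1) N2.N1=(alive,v0) N2.N2=(alive,v0)
Op 5: gossip N2<->N1 -> N2.N0=(alive,v1) N2.N1=(alive,v0) N2.N2=(alive,v0) | N1.N0=(alive,v1) N1.N1=(alive,v0) N1.N2=(alive,v0)
Op 6: gossip N1<->N2 -> N1.N0=(alive,v1) N1.N1=(alive,v0) N1.N2=(alive,v0) | N2.N0=(alive,v1) N2.N1=(alive,v0) N2.N2=(alive,v0)
Op 7: gossip N2<->N0 -> N2.N0=(alive,v1) N2.N1=(alive,v0) N2.N2=(alive,v0) | N0.N0=(alive,v1) N0.N1=(alive,v0) N0.N2=(alive,v0)
Op 8: gossip N0<->N2 -> N0.N0=(alive,v1) N0.N1=(alive,v0) N0.N2=(alive,v0) | N2.N0=(alive,v1) N2.N1=(alive,v0) N2.N2=(alive,v0)
Op 9: N1 marks N0=dead -> (dead,v2)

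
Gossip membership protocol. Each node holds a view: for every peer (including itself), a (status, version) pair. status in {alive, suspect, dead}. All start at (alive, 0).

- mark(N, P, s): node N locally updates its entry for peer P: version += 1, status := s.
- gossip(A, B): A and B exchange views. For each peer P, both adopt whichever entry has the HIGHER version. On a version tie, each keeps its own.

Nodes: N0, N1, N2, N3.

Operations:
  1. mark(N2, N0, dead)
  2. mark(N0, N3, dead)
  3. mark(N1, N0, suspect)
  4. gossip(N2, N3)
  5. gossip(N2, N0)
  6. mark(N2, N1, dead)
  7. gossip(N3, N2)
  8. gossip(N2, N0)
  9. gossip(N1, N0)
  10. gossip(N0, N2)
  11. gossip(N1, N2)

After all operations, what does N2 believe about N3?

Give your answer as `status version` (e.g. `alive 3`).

Op 1: N2 marks N0=dead -> (dead,v1)
Op 2: N0 marks N3=dead -> (dead,v1)
Op 3: N1 marks N0=suspect -> (suspect,v1)
Op 4: gossip N2<->N3 -> N2.N0=(dead,v1) N2.N1=(alive,v0) N2.N2=(alive,v0) N2.N3=(alive,v0) | N3.N0=(dead,v1) N3.N1=(alive,v0) N3.N2=(alive,v0) N3.N3=(alive,v0)
Op 5: gossip N2<->N0 -> N2.N0=(dead,v1) N2.N1=(alive,v0) N2.N2=(alive,v0) N2.N3=(dead,v1) | N0.N0=(dead,v1) N0.N1=(alive,v0) N0.N2=(alive,v0) N0.N3=(dead,v1)
Op 6: N2 marks N1=dead -> (dead,v1)
Op 7: gossip N3<->N2 -> N3.N0=(dead,v1) N3.N1=(dead,v1) N3.N2=(alive,v0) N3.N3=(dead,v1) | N2.N0=(dead,v1) N2.N1=(dead,v1) N2.N2=(alive,v0) N2.N3=(dead,v1)
Op 8: gossip N2<->N0 -> N2.N0=(dead,v1) N2.N1=(dead,v1) N2.N2=(alive,v0) N2.N3=(dead,v1) | N0.N0=(dead,v1) N0.N1=(dead,v1) N0.N2=(alive,v0) N0.N3=(dead,v1)
Op 9: gossip N1<->N0 -> N1.N0=(suspect,v1) N1.N1=(dead,v1) N1.N2=(alive,v0) N1.N3=(dead,v1) | N0.N0=(dead,v1) N0.N1=(dead,v1) N0.N2=(alive,v0) N0.N3=(dead,v1)
Op 10: gossip N0<->N2 -> N0.N0=(dead,v1) N0.N1=(dead,v1) N0.N2=(alive,v0) N0.N3=(dead,v1) | N2.N0=(dead,v1) N2.N1=(dead,v1) N2.N2=(alive,v0) N2.N3=(dead,v1)
Op 11: gossip N1<->N2 -> N1.N0=(suspect,v1) N1.N1=(dead,v1) N1.N2=(alive,v0) N1.N3=(dead,v1) | N2.N0=(dead,v1) N2.N1=(dead,v1) N2.N2=(alive,v0) N2.N3=(dead,v1)

Answer: dead 1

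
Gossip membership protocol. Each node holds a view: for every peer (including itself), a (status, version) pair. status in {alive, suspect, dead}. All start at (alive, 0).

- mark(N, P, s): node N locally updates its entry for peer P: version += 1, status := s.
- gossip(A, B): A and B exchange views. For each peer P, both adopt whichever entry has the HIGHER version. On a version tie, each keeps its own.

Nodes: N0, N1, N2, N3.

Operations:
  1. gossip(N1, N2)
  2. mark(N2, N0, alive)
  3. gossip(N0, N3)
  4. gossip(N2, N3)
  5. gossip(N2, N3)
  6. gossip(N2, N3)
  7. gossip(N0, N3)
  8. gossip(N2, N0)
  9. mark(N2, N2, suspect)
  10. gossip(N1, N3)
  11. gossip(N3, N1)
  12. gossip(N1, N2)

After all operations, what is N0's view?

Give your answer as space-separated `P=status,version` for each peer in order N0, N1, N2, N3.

Op 1: gossip N1<->N2 -> N1.N0=(alive,v0) N1.N1=(alive,v0) N1.N2=(alive,v0) N1.N3=(alive,v0) | N2.N0=(alive,v0) N2.N1=(alive,v0) N2.N2=(alive,v0) N2.N3=(alive,v0)
Op 2: N2 marks N0=alive -> (alive,v1)
Op 3: gossip N0<->N3 -> N0.N0=(alive,v0) N0.N1=(alive,v0) N0.N2=(alive,v0) N0.N3=(alive,v0) | N3.N0=(alive,v0) N3.N1=(alive,v0) N3.N2=(alive,v0) N3.N3=(alive,v0)
Op 4: gossip N2<->N3 -> N2.N0=(alive,v1) N2.N1=(alive,v0) N2.N2=(alive,v0) N2.N3=(alive,v0) | N3.N0=(alive,v1) N3.N1=(alive,v0) N3.N2=(alive,v0) N3.N3=(alive,v0)
Op 5: gossip N2<->N3 -> N2.N0=(alive,v1) N2.N1=(alive,v0) N2.N2=(alive,v0) N2.N3=(alive,v0) | N3.N0=(alive,v1) N3.N1=(alive,v0) N3.N2=(alive,v0) N3.N3=(alive,v0)
Op 6: gossip N2<->N3 -> N2.N0=(alive,v1) N2.N1=(alive,v0) N2.N2=(alive,v0) N2.N3=(alive,v0) | N3.N0=(alive,v1) N3.N1=(alive,v0) N3.N2=(alive,v0) N3.N3=(alive,v0)
Op 7: gossip N0<->N3 -> N0.N0=(alive,v1) N0.N1=(alive,v0) N0.N2=(alive,v0) N0.N3=(alive,v0) | N3.N0=(alive,v1) N3.N1=(alive,v0) N3.N2=(alive,v0) N3.N3=(alive,v0)
Op 8: gossip N2<->N0 -> N2.N0=(alive,v1) N2.N1=(alive,v0) N2.N2=(alive,v0) N2.N3=(alive,v0) | N0.N0=(alive,v1) N0.N1=(alive,v0) N0.N2=(alive,v0) N0.N3=(alive,v0)
Op 9: N2 marks N2=suspect -> (suspect,v1)
Op 10: gossip N1<->N3 -> N1.N0=(alive,v1) N1.N1=(alive,v0) N1.N2=(alive,v0) N1.N3=(alive,v0) | N3.N0=(alive,v1) N3.N1=(alive,v0) N3.N2=(alive,v0) N3.N3=(alive,v0)
Op 11: gossip N3<->N1 -> N3.N0=(alive,v1) N3.N1=(alive,v0) N3.N2=(alive,v0) N3.N3=(alive,v0) | N1.N0=(alive,v1) N1.N1=(alive,v0) N1.N2=(alive,v0) N1.N3=(alive,v0)
Op 12: gossip N1<->N2 -> N1.N0=(alive,v1) N1.N1=(alive,v0) N1.N2=(suspect,v1) N1.N3=(alive,v0) | N2.N0=(alive,v1) N2.N1=(alive,v0) N2.N2=(suspect,v1) N2.N3=(alive,v0)

Answer: N0=alive,1 N1=alive,0 N2=alive,0 N3=alive,0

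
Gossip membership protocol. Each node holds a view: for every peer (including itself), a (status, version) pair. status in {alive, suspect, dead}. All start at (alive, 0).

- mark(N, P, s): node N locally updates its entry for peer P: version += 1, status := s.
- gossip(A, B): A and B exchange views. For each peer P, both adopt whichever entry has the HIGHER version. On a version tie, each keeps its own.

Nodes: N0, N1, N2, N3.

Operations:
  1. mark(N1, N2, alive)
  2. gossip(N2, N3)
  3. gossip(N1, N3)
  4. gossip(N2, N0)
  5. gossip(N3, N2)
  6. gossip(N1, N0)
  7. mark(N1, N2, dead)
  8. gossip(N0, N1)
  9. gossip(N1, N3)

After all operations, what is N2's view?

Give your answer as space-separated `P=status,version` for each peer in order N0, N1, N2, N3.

Op 1: N1 marks N2=alive -> (alive,v1)
Op 2: gossip N2<->N3 -> N2.N0=(alive,v0) N2.N1=(alive,v0) N2.N2=(alive,v0) N2.N3=(alive,v0) | N3.N0=(alive,v0) N3.N1=(alive,v0) N3.N2=(alive,v0) N3.N3=(alive,v0)
Op 3: gossip N1<->N3 -> N1.N0=(alive,v0) N1.N1=(alive,v0) N1.N2=(alive,v1) N1.N3=(alive,v0) | N3.N0=(alive,v0) N3.N1=(alive,v0) N3.N2=(alive,v1) N3.N3=(alive,v0)
Op 4: gossip N2<->N0 -> N2.N0=(alive,v0) N2.N1=(alive,v0) N2.N2=(alive,v0) N2.N3=(alive,v0) | N0.N0=(alive,v0) N0.N1=(alive,v0) N0.N2=(alive,v0) N0.N3=(alive,v0)
Op 5: gossip N3<->N2 -> N3.N0=(alive,v0) N3.N1=(alive,v0) N3.N2=(alive,v1) N3.N3=(alive,v0) | N2.N0=(alive,v0) N2.N1=(alive,v0) N2.N2=(alive,v1) N2.N3=(alive,v0)
Op 6: gossip N1<->N0 -> N1.N0=(alive,v0) N1.N1=(alive,v0) N1.N2=(alive,v1) N1.N3=(alive,v0) | N0.N0=(alive,v0) N0.N1=(alive,v0) N0.N2=(alive,v1) N0.N3=(alive,v0)
Op 7: N1 marks N2=dead -> (dead,v2)
Op 8: gossip N0<->N1 -> N0.N0=(alive,v0) N0.N1=(alive,v0) N0.N2=(dead,v2) N0.N3=(alive,v0) | N1.N0=(alive,v0) N1.N1=(alive,v0) N1.N2=(dead,v2) N1.N3=(alive,v0)
Op 9: gossip N1<->N3 -> N1.N0=(alive,v0) N1.N1=(alive,v0) N1.N2=(dead,v2) N1.N3=(alive,v0) | N3.N0=(alive,v0) N3.N1=(alive,v0) N3.N2=(dead,v2) N3.N3=(alive,v0)

Answer: N0=alive,0 N1=alive,0 N2=alive,1 N3=alive,0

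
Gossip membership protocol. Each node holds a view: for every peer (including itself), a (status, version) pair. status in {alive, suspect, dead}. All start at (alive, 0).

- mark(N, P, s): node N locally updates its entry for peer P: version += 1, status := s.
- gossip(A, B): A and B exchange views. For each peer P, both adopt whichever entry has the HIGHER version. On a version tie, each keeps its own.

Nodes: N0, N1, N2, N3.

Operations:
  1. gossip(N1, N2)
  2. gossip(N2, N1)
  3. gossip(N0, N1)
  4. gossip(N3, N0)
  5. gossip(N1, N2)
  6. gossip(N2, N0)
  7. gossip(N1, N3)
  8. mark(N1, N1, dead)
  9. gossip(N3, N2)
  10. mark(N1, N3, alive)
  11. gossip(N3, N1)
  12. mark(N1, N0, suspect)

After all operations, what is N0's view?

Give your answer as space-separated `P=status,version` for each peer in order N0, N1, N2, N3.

Answer: N0=alive,0 N1=alive,0 N2=alive,0 N3=alive,0

Derivation:
Op 1: gossip N1<->N2 -> N1.N0=(alive,v0) N1.N1=(alive,v0) N1.N2=(alive,v0) N1.N3=(alive,v0) | N2.N0=(alive,v0) N2.N1=(alive,v0) N2.N2=(alive,v0) N2.N3=(alive,v0)
Op 2: gossip N2<->N1 -> N2.N0=(alive,v0) N2.N1=(alive,v0) N2.N2=(alive,v0) N2.N3=(alive,v0) | N1.N0=(alive,v0) N1.N1=(alive,v0) N1.N2=(alive,v0) N1.N3=(alive,v0)
Op 3: gossip N0<->N1 -> N0.N0=(alive,v0) N0.N1=(alive,v0) N0.N2=(alive,v0) N0.N3=(alive,v0) | N1.N0=(alive,v0) N1.N1=(alive,v0) N1.N2=(alive,v0) N1.N3=(alive,v0)
Op 4: gossip N3<->N0 -> N3.N0=(alive,v0) N3.N1=(alive,v0) N3.N2=(alive,v0) N3.N3=(alive,v0) | N0.N0=(alive,v0) N0.N1=(alive,v0) N0.N2=(alive,v0) N0.N3=(alive,v0)
Op 5: gossip N1<->N2 -> N1.N0=(alive,v0) N1.N1=(alive,v0) N1.N2=(alive,v0) N1.N3=(alive,v0) | N2.N0=(alive,v0) N2.N1=(alive,v0) N2.N2=(alive,v0) N2.N3=(alive,v0)
Op 6: gossip N2<->N0 -> N2.N0=(alive,v0) N2.N1=(alive,v0) N2.N2=(alive,v0) N2.N3=(alive,v0) | N0.N0=(alive,v0) N0.N1=(alive,v0) N0.N2=(alive,v0) N0.N3=(alive,v0)
Op 7: gossip N1<->N3 -> N1.N0=(alive,v0) N1.N1=(alive,v0) N1.N2=(alive,v0) N1.N3=(alive,v0) | N3.N0=(alive,v0) N3.N1=(alive,v0) N3.N2=(alive,v0) N3.N3=(alive,v0)
Op 8: N1 marks N1=dead -> (dead,v1)
Op 9: gossip N3<->N2 -> N3.N0=(alive,v0) N3.N1=(alive,v0) N3.N2=(alive,v0) N3.N3=(alive,v0) | N2.N0=(alive,v0) N2.N1=(alive,v0) N2.N2=(alive,v0) N2.N3=(alive,v0)
Op 10: N1 marks N3=alive -> (alive,v1)
Op 11: gossip N3<->N1 -> N3.N0=(alive,v0) N3.N1=(dead,v1) N3.N2=(alive,v0) N3.N3=(alive,v1) | N1.N0=(alive,v0) N1.N1=(dead,v1) N1.N2=(alive,v0) N1.N3=(alive,v1)
Op 12: N1 marks N0=suspect -> (suspect,v1)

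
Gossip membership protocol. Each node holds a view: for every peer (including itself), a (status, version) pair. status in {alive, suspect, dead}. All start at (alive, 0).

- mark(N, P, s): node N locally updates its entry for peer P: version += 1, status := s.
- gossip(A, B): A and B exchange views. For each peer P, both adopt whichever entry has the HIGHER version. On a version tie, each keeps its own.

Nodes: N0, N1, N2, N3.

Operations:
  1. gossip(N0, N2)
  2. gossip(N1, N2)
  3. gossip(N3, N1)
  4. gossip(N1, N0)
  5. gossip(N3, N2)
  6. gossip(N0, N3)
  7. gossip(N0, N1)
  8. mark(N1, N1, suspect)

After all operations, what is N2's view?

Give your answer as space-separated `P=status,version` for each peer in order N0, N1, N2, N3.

Op 1: gossip N0<->N2 -> N0.N0=(alive,v0) N0.N1=(alive,v0) N0.N2=(alive,v0) N0.N3=(alive,v0) | N2.N0=(alive,v0) N2.N1=(alive,v0) N2.N2=(alive,v0) N2.N3=(alive,v0)
Op 2: gossip N1<->N2 -> N1.N0=(alive,v0) N1.N1=(alive,v0) N1.N2=(alive,v0) N1.N3=(alive,v0) | N2.N0=(alive,v0) N2.N1=(alive,v0) N2.N2=(alive,v0) N2.N3=(alive,v0)
Op 3: gossip N3<->N1 -> N3.N0=(alive,v0) N3.N1=(alive,v0) N3.N2=(alive,v0) N3.N3=(alive,v0) | N1.N0=(alive,v0) N1.N1=(alive,v0) N1.N2=(alive,v0) N1.N3=(alive,v0)
Op 4: gossip N1<->N0 -> N1.N0=(alive,v0) N1.N1=(alive,v0) N1.N2=(alive,v0) N1.N3=(alive,v0) | N0.N0=(alive,v0) N0.N1=(alive,v0) N0.N2=(alive,v0) N0.N3=(alive,v0)
Op 5: gossip N3<->N2 -> N3.N0=(alive,v0) N3.N1=(alive,v0) N3.N2=(alive,v0) N3.N3=(alive,v0) | N2.N0=(alive,v0) N2.N1=(alive,v0) N2.N2=(alive,v0) N2.N3=(alive,v0)
Op 6: gossip N0<->N3 -> N0.N0=(alive,v0) N0.N1=(alive,v0) N0.N2=(alive,v0) N0.N3=(alive,v0) | N3.N0=(alive,v0) N3.N1=(alive,v0) N3.N2=(alive,v0) N3.N3=(alive,v0)
Op 7: gossip N0<->N1 -> N0.N0=(alive,v0) N0.N1=(alive,v0) N0.N2=(alive,v0) N0.N3=(alive,v0) | N1.N0=(alive,v0) N1.N1=(alive,v0) N1.N2=(alive,v0) N1.N3=(alive,v0)
Op 8: N1 marks N1=suspect -> (suspect,v1)

Answer: N0=alive,0 N1=alive,0 N2=alive,0 N3=alive,0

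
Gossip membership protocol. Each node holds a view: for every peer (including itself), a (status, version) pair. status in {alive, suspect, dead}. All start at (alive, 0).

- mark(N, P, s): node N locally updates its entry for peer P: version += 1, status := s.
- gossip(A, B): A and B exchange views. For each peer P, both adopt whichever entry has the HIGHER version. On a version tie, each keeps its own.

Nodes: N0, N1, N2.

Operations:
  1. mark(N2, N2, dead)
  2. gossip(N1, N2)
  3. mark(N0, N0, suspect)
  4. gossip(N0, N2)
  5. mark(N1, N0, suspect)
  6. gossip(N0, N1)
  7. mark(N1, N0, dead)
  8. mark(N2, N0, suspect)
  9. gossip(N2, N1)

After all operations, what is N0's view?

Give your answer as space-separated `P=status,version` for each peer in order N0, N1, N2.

Answer: N0=suspect,1 N1=alive,0 N2=dead,1

Derivation:
Op 1: N2 marks N2=dead -> (dead,v1)
Op 2: gossip N1<->N2 -> N1.N0=(alive,v0) N1.N1=(alive,v0) N1.N2=(dead,v1) | N2.N0=(alive,v0) N2.N1=(alive,v0) N2.N2=(dead,v1)
Op 3: N0 marks N0=suspect -> (suspect,v1)
Op 4: gossip N0<->N2 -> N0.N0=(suspect,v1) N0.N1=(alive,v0) N0.N2=(dead,v1) | N2.N0=(suspect,v1) N2.N1=(alive,v0) N2.N2=(dead,v1)
Op 5: N1 marks N0=suspect -> (suspect,v1)
Op 6: gossip N0<->N1 -> N0.N0=(suspect,v1) N0.N1=(alive,v0) N0.N2=(dead,v1) | N1.N0=(suspect,v1) N1.N1=(alive,v0) N1.N2=(dead,v1)
Op 7: N1 marks N0=dead -> (dead,v2)
Op 8: N2 marks N0=suspect -> (suspect,v2)
Op 9: gossip N2<->N1 -> N2.N0=(suspect,v2) N2.N1=(alive,v0) N2.N2=(dead,v1) | N1.N0=(dead,v2) N1.N1=(alive,v0) N1.N2=(dead,v1)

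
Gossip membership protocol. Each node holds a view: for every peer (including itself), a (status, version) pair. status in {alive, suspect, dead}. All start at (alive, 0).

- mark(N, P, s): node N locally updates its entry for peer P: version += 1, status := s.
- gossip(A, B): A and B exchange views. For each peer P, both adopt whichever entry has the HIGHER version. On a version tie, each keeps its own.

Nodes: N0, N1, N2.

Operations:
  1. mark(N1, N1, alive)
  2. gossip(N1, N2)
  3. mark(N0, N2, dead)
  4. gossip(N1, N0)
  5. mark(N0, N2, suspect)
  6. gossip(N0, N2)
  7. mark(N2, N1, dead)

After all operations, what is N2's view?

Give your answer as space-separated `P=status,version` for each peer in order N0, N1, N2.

Op 1: N1 marks N1=alive -> (alive,v1)
Op 2: gossip N1<->N2 -> N1.N0=(alive,v0) N1.N1=(alive,v1) N1.N2=(alive,v0) | N2.N0=(alive,v0) N2.N1=(alive,v1) N2.N2=(alive,v0)
Op 3: N0 marks N2=dead -> (dead,v1)
Op 4: gossip N1<->N0 -> N1.N0=(alive,v0) N1.N1=(alive,v1) N1.N2=(dead,v1) | N0.N0=(alive,v0) N0.N1=(alive,v1) N0.N2=(dead,v1)
Op 5: N0 marks N2=suspect -> (suspect,v2)
Op 6: gossip N0<->N2 -> N0.N0=(alive,v0) N0.N1=(alive,v1) N0.N2=(suspect,v2) | N2.N0=(alive,v0) N2.N1=(alive,v1) N2.N2=(suspect,v2)
Op 7: N2 marks N1=dead -> (dead,v2)

Answer: N0=alive,0 N1=dead,2 N2=suspect,2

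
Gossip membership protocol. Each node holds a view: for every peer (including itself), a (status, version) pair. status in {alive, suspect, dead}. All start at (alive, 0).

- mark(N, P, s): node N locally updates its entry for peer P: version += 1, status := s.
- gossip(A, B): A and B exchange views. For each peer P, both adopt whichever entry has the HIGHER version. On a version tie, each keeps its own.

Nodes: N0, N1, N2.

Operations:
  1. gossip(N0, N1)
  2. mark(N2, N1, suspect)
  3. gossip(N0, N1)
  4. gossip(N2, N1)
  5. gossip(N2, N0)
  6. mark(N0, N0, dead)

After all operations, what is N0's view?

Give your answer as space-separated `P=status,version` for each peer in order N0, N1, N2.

Op 1: gossip N0<->N1 -> N0.N0=(alive,v0) N0.N1=(alive,v0) N0.N2=(alive,v0) | N1.N0=(alive,v0) N1.N1=(alive,v0) N1.N2=(alive,v0)
Op 2: N2 marks N1=suspect -> (suspect,v1)
Op 3: gossip N0<->N1 -> N0.N0=(alive,v0) N0.N1=(alive,v0) N0.N2=(alive,v0) | N1.N0=(alive,v0) N1.N1=(alive,v0) N1.N2=(alive,v0)
Op 4: gossip N2<->N1 -> N2.N0=(alive,v0) N2.N1=(suspect,v1) N2.N2=(alive,v0) | N1.N0=(alive,v0) N1.N1=(suspect,v1) N1.N2=(alive,v0)
Op 5: gossip N2<->N0 -> N2.N0=(alive,v0) N2.N1=(suspect,v1) N2.N2=(alive,v0) | N0.N0=(alive,v0) N0.N1=(suspect,v1) N0.N2=(alive,v0)
Op 6: N0 marks N0=dead -> (dead,v1)

Answer: N0=dead,1 N1=suspect,1 N2=alive,0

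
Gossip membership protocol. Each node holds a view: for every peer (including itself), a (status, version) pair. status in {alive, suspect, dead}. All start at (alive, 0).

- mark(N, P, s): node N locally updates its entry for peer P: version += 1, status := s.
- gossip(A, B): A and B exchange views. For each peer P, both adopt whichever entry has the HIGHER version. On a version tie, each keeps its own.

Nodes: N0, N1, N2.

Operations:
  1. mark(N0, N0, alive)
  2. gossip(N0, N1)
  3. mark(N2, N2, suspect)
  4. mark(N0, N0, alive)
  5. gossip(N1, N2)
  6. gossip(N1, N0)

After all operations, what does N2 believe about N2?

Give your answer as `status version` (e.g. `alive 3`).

Answer: suspect 1

Derivation:
Op 1: N0 marks N0=alive -> (alive,v1)
Op 2: gossip N0<->N1 -> N0.N0=(alive,v1) N0.N1=(alive,v0) N0.N2=(alive,v0) | N1.N0=(alive,v1) N1.N1=(alive,v0) N1.N2=(alive,v0)
Op 3: N2 marks N2=suspect -> (suspect,v1)
Op 4: N0 marks N0=alive -> (alive,v2)
Op 5: gossip N1<->N2 -> N1.N0=(alive,v1) N1.N1=(alive,v0) N1.N2=(suspect,v1) | N2.N0=(alive,v1) N2.N1=(alive,v0) N2.N2=(suspect,v1)
Op 6: gossip N1<->N0 -> N1.N0=(alive,v2) N1.N1=(alive,v0) N1.N2=(suspect,v1) | N0.N0=(alive,v2) N0.N1=(alive,v0) N0.N2=(suspect,v1)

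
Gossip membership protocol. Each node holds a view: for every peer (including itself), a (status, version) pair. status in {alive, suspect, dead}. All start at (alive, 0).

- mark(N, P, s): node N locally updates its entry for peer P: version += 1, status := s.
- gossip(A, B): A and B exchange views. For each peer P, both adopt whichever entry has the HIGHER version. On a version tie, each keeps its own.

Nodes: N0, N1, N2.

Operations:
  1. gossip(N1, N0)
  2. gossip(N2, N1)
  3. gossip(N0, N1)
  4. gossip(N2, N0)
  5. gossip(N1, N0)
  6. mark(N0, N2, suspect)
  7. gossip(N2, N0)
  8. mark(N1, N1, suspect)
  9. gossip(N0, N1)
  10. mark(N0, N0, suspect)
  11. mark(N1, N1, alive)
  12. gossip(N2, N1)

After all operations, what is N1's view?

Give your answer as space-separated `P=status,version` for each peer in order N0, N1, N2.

Answer: N0=alive,0 N1=alive,2 N2=suspect,1

Derivation:
Op 1: gossip N1<->N0 -> N1.N0=(alive,v0) N1.N1=(alive,v0) N1.N2=(alive,v0) | N0.N0=(alive,v0) N0.N1=(alive,v0) N0.N2=(alive,v0)
Op 2: gossip N2<->N1 -> N2.N0=(alive,v0) N2.N1=(alive,v0) N2.N2=(alive,v0) | N1.N0=(alive,v0) N1.N1=(alive,v0) N1.N2=(alive,v0)
Op 3: gossip N0<->N1 -> N0.N0=(alive,v0) N0.N1=(alive,v0) N0.N2=(alive,v0) | N1.N0=(alive,v0) N1.N1=(alive,v0) N1.N2=(alive,v0)
Op 4: gossip N2<->N0 -> N2.N0=(alive,v0) N2.N1=(alive,v0) N2.N2=(alive,v0) | N0.N0=(alive,v0) N0.N1=(alive,v0) N0.N2=(alive,v0)
Op 5: gossip N1<->N0 -> N1.N0=(alive,v0) N1.N1=(alive,v0) N1.N2=(alive,v0) | N0.N0=(alive,v0) N0.N1=(alive,v0) N0.N2=(alive,v0)
Op 6: N0 marks N2=suspect -> (suspect,v1)
Op 7: gossip N2<->N0 -> N2.N0=(alive,v0) N2.N1=(alive,v0) N2.N2=(suspect,v1) | N0.N0=(alive,v0) N0.N1=(alive,v0) N0.N2=(suspect,v1)
Op 8: N1 marks N1=suspect -> (suspect,v1)
Op 9: gossip N0<->N1 -> N0.N0=(alive,v0) N0.N1=(suspect,v1) N0.N2=(suspect,v1) | N1.N0=(alive,v0) N1.N1=(suspect,v1) N1.N2=(suspect,v1)
Op 10: N0 marks N0=suspect -> (suspect,v1)
Op 11: N1 marks N1=alive -> (alive,v2)
Op 12: gossip N2<->N1 -> N2.N0=(alive,v0) N2.N1=(alive,v2) N2.N2=(suspect,v1) | N1.N0=(alive,v0) N1.N1=(alive,v2) N1.N2=(suspect,v1)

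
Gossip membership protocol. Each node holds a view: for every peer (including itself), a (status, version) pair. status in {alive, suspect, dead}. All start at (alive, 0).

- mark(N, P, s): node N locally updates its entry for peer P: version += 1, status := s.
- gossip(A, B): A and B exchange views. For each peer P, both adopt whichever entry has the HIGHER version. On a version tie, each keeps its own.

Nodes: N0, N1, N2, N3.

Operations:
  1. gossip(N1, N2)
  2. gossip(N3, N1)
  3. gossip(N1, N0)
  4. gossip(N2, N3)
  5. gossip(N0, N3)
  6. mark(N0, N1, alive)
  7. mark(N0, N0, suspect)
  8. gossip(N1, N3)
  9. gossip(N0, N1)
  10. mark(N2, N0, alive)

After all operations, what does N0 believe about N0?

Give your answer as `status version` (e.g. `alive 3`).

Op 1: gossip N1<->N2 -> N1.N0=(alive,v0) N1.N1=(alive,v0) N1.N2=(alive,v0) N1.N3=(alive,v0) | N2.N0=(alive,v0) N2.N1=(alive,v0) N2.N2=(alive,v0) N2.N3=(alive,v0)
Op 2: gossip N3<->N1 -> N3.N0=(alive,v0) N3.N1=(alive,v0) N3.N2=(alive,v0) N3.N3=(alive,v0) | N1.N0=(alive,v0) N1.N1=(alive,v0) N1.N2=(alive,v0) N1.N3=(alive,v0)
Op 3: gossip N1<->N0 -> N1.N0=(alive,v0) N1.N1=(alive,v0) N1.N2=(alive,v0) N1.N3=(alive,v0) | N0.N0=(alive,v0) N0.N1=(alive,v0) N0.N2=(alive,v0) N0.N3=(alive,v0)
Op 4: gossip N2<->N3 -> N2.N0=(alive,v0) N2.N1=(alive,v0) N2.N2=(alive,v0) N2.N3=(alive,v0) | N3.N0=(alive,v0) N3.N1=(alive,v0) N3.N2=(alive,v0) N3.N3=(alive,v0)
Op 5: gossip N0<->N3 -> N0.N0=(alive,v0) N0.N1=(alive,v0) N0.N2=(alive,v0) N0.N3=(alive,v0) | N3.N0=(alive,v0) N3.N1=(alive,v0) N3.N2=(alive,v0) N3.N3=(alive,v0)
Op 6: N0 marks N1=alive -> (alive,v1)
Op 7: N0 marks N0=suspect -> (suspect,v1)
Op 8: gossip N1<->N3 -> N1.N0=(alive,v0) N1.N1=(alive,v0) N1.N2=(alive,v0) N1.N3=(alive,v0) | N3.N0=(alive,v0) N3.N1=(alive,v0) N3.N2=(alive,v0) N3.N3=(alive,v0)
Op 9: gossip N0<->N1 -> N0.N0=(suspect,v1) N0.N1=(alive,v1) N0.N2=(alive,v0) N0.N3=(alive,v0) | N1.N0=(suspect,v1) N1.N1=(alive,v1) N1.N2=(alive,v0) N1.N3=(alive,v0)
Op 10: N2 marks N0=alive -> (alive,v1)

Answer: suspect 1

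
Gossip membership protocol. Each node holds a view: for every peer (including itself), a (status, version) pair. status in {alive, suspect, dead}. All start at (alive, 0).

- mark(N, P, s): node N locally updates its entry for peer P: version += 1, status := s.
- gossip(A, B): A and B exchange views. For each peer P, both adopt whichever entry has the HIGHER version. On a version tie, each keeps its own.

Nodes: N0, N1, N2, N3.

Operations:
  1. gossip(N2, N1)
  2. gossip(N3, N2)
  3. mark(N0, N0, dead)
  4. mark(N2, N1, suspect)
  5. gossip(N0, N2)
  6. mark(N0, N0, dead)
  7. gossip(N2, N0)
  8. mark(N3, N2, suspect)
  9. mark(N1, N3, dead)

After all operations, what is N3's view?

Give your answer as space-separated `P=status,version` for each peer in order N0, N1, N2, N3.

Op 1: gossip N2<->N1 -> N2.N0=(alive,v0) N2.N1=(alive,v0) N2.N2=(alive,v0) N2.N3=(alive,v0) | N1.N0=(alive,v0) N1.N1=(alive,v0) N1.N2=(alive,v0) N1.N3=(alive,v0)
Op 2: gossip N3<->N2 -> N3.N0=(alive,v0) N3.N1=(alive,v0) N3.N2=(alive,v0) N3.N3=(alive,v0) | N2.N0=(alive,v0) N2.N1=(alive,v0) N2.N2=(alive,v0) N2.N3=(alive,v0)
Op 3: N0 marks N0=dead -> (dead,v1)
Op 4: N2 marks N1=suspect -> (suspect,v1)
Op 5: gossip N0<->N2 -> N0.N0=(dead,v1) N0.N1=(suspect,v1) N0.N2=(alive,v0) N0.N3=(alive,v0) | N2.N0=(dead,v1) N2.N1=(suspect,v1) N2.N2=(alive,v0) N2.N3=(alive,v0)
Op 6: N0 marks N0=dead -> (dead,v2)
Op 7: gossip N2<->N0 -> N2.N0=(dead,v2) N2.N1=(suspect,v1) N2.N2=(alive,v0) N2.N3=(alive,v0) | N0.N0=(dead,v2) N0.N1=(suspect,v1) N0.N2=(alive,v0) N0.N3=(alive,v0)
Op 8: N3 marks N2=suspect -> (suspect,v1)
Op 9: N1 marks N3=dead -> (dead,v1)

Answer: N0=alive,0 N1=alive,0 N2=suspect,1 N3=alive,0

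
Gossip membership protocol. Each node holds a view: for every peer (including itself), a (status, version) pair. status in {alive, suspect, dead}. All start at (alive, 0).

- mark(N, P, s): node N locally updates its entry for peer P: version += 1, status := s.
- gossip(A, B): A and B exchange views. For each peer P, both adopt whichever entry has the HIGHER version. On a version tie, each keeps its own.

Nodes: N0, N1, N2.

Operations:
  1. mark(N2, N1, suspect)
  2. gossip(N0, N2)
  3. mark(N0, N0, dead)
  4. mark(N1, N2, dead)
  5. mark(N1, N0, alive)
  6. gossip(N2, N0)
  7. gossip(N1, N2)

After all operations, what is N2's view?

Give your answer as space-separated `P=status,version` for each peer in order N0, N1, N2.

Op 1: N2 marks N1=suspect -> (suspect,v1)
Op 2: gossip N0<->N2 -> N0.N0=(alive,v0) N0.N1=(suspect,v1) N0.N2=(alive,v0) | N2.N0=(alive,v0) N2.N1=(suspect,v1) N2.N2=(alive,v0)
Op 3: N0 marks N0=dead -> (dead,v1)
Op 4: N1 marks N2=dead -> (dead,v1)
Op 5: N1 marks N0=alive -> (alive,v1)
Op 6: gossip N2<->N0 -> N2.N0=(dead,v1) N2.N1=(suspect,v1) N2.N2=(alive,v0) | N0.N0=(dead,v1) N0.N1=(suspect,v1) N0.N2=(alive,v0)
Op 7: gossip N1<->N2 -> N1.N0=(alive,v1) N1.N1=(suspect,v1) N1.N2=(dead,v1) | N2.N0=(dead,v1) N2.N1=(suspect,v1) N2.N2=(dead,v1)

Answer: N0=dead,1 N1=suspect,1 N2=dead,1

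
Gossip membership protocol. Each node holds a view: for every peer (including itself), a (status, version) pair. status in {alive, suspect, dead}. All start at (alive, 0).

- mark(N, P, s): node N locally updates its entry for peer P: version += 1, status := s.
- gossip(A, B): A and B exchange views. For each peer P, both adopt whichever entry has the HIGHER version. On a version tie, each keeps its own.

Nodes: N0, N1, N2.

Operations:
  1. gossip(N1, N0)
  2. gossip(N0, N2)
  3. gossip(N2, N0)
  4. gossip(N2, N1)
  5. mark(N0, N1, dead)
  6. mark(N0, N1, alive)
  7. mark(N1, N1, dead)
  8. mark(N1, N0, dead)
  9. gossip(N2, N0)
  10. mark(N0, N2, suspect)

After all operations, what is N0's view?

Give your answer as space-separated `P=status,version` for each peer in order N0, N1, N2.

Op 1: gossip N1<->N0 -> N1.N0=(alive,v0) N1.N1=(alive,v0) N1.N2=(alive,v0) | N0.N0=(alive,v0) N0.N1=(alive,v0) N0.N2=(alive,v0)
Op 2: gossip N0<->N2 -> N0.N0=(alive,v0) N0.N1=(alive,v0) N0.N2=(alive,v0) | N2.N0=(alive,v0) N2.N1=(alive,v0) N2.N2=(alive,v0)
Op 3: gossip N2<->N0 -> N2.N0=(alive,v0) N2.N1=(alive,v0) N2.N2=(alive,v0) | N0.N0=(alive,v0) N0.N1=(alive,v0) N0.N2=(alive,v0)
Op 4: gossip N2<->N1 -> N2.N0=(alive,v0) N2.N1=(alive,v0) N2.N2=(alive,v0) | N1.N0=(alive,v0) N1.N1=(alive,v0) N1.N2=(alive,v0)
Op 5: N0 marks N1=dead -> (dead,v1)
Op 6: N0 marks N1=alive -> (alive,v2)
Op 7: N1 marks N1=dead -> (dead,v1)
Op 8: N1 marks N0=dead -> (dead,v1)
Op 9: gossip N2<->N0 -> N2.N0=(alive,v0) N2.N1=(alive,v2) N2.N2=(alive,v0) | N0.N0=(alive,v0) N0.N1=(alive,v2) N0.N2=(alive,v0)
Op 10: N0 marks N2=suspect -> (suspect,v1)

Answer: N0=alive,0 N1=alive,2 N2=suspect,1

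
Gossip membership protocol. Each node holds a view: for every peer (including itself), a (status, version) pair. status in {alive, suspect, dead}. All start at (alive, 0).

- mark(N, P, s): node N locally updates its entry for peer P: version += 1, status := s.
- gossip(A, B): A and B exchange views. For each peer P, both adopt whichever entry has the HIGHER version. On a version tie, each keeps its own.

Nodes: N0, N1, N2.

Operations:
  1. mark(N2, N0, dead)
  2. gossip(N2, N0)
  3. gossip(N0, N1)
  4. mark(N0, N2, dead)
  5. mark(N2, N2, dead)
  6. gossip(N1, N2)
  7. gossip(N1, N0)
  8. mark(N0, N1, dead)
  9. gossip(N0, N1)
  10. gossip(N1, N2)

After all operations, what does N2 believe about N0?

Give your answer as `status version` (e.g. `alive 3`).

Op 1: N2 marks N0=dead -> (dead,v1)
Op 2: gossip N2<->N0 -> N2.N0=(dead,v1) N2.N1=(alive,v0) N2.N2=(alive,v0) | N0.N0=(dead,v1) N0.N1=(alive,v0) N0.N2=(alive,v0)
Op 3: gossip N0<->N1 -> N0.N0=(dead,v1) N0.N1=(alive,v0) N0.N2=(alive,v0) | N1.N0=(dead,v1) N1.N1=(alive,v0) N1.N2=(alive,v0)
Op 4: N0 marks N2=dead -> (dead,v1)
Op 5: N2 marks N2=dead -> (dead,v1)
Op 6: gossip N1<->N2 -> N1.N0=(dead,v1) N1.N1=(alive,v0) N1.N2=(dead,v1) | N2.N0=(dead,v1) N2.N1=(alive,v0) N2.N2=(dead,v1)
Op 7: gossip N1<->N0 -> N1.N0=(dead,v1) N1.N1=(alive,v0) N1.N2=(dead,v1) | N0.N0=(dead,v1) N0.N1=(alive,v0) N0.N2=(dead,v1)
Op 8: N0 marks N1=dead -> (dead,v1)
Op 9: gossip N0<->N1 -> N0.N0=(dead,v1) N0.N1=(dead,v1) N0.N2=(dead,v1) | N1.N0=(dead,v1) N1.N1=(dead,v1) N1.N2=(dead,v1)
Op 10: gossip N1<->N2 -> N1.N0=(dead,v1) N1.N1=(dead,v1) N1.N2=(dead,v1) | N2.N0=(dead,v1) N2.N1=(dead,v1) N2.N2=(dead,v1)

Answer: dead 1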